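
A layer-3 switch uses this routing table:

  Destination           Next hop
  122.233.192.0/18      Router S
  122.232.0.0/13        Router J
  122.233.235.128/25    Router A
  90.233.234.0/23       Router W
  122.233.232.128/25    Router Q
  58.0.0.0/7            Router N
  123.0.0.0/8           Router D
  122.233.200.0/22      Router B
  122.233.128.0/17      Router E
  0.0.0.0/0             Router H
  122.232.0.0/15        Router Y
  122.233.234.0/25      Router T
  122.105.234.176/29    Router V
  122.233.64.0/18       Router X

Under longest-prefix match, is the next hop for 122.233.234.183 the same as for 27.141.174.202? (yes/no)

122.233.234.183: longest match 122.233.192.0/18 -> Router S
27.141.174.202: longest match 0.0.0.0/0 -> Router H

no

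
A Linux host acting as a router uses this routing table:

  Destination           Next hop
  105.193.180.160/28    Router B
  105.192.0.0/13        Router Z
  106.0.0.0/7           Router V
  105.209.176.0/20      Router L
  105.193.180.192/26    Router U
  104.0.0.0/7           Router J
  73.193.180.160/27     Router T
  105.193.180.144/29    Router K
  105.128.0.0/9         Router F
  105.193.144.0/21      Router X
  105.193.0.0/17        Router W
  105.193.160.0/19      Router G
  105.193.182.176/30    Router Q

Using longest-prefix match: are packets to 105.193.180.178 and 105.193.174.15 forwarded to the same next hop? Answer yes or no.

105.193.180.178: longest match 105.193.160.0/19 -> Router G
105.193.174.15: longest match 105.193.160.0/19 -> Router G

yes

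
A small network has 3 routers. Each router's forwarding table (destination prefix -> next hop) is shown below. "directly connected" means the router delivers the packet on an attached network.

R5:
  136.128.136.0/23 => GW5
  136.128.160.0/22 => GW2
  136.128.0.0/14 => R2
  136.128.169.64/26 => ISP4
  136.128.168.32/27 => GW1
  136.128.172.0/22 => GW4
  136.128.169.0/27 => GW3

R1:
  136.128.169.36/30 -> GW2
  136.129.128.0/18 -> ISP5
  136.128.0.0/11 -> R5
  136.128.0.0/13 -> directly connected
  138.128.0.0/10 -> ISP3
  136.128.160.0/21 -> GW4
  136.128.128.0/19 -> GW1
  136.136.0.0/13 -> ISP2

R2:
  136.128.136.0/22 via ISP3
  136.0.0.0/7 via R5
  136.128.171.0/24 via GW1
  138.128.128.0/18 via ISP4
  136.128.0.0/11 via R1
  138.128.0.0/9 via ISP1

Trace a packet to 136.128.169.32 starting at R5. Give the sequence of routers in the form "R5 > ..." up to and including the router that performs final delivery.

At R5: longest match for 136.128.169.32 is 136.128.0.0/14 -> R2
At R2: longest match for 136.128.169.32 is 136.128.0.0/11 -> R1
At R1: longest match for 136.128.169.32 is 136.128.0.0/13 -> directly connected

R5 > R2 > R1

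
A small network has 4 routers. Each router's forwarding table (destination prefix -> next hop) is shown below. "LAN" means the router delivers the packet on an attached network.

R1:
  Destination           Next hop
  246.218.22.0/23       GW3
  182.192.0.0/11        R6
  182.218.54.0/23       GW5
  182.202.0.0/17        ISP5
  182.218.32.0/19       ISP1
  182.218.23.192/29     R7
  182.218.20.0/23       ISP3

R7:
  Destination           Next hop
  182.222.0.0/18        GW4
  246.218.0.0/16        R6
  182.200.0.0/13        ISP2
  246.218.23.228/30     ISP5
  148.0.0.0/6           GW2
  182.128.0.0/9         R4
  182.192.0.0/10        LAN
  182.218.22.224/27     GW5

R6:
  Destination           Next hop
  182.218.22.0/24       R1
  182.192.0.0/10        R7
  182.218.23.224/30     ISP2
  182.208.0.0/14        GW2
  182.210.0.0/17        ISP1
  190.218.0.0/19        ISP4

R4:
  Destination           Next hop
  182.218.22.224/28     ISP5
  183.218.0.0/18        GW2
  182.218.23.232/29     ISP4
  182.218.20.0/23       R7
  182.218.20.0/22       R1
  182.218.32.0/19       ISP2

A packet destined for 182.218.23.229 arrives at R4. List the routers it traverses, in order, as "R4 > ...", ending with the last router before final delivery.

R4 > R1 > R6 > R7

At R4: longest match for 182.218.23.229 is 182.218.20.0/22 -> R1
At R1: longest match for 182.218.23.229 is 182.192.0.0/11 -> R6
At R6: longest match for 182.218.23.229 is 182.192.0.0/10 -> R7
At R7: longest match for 182.218.23.229 is 182.192.0.0/10 -> LAN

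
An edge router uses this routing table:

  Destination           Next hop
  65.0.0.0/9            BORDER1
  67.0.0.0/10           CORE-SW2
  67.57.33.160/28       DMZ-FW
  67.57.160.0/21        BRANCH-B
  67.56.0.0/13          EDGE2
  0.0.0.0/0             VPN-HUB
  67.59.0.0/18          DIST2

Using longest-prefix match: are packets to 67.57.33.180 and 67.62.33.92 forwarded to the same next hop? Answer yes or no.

67.57.33.180: longest match 67.56.0.0/13 -> EDGE2
67.62.33.92: longest match 67.56.0.0/13 -> EDGE2

yes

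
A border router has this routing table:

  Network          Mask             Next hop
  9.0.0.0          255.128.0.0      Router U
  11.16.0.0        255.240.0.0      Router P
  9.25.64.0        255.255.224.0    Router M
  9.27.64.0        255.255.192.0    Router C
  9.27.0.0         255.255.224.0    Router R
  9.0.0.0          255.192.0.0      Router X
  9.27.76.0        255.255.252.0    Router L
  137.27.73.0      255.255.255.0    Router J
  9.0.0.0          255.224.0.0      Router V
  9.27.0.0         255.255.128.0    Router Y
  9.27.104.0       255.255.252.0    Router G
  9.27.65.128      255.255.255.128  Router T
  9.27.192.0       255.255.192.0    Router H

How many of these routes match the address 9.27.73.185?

Prefixes containing 9.27.73.185:
  9.0.0.0/9 (9.0.0.0 - 9.127.255.255)
  9.0.0.0/10 (9.0.0.0 - 9.63.255.255)
  9.0.0.0/11 (9.0.0.0 - 9.31.255.255)
  9.27.0.0/17 (9.27.0.0 - 9.27.127.255)
  9.27.64.0/18 (9.27.64.0 - 9.27.127.255)
Total matching entries: 5.

5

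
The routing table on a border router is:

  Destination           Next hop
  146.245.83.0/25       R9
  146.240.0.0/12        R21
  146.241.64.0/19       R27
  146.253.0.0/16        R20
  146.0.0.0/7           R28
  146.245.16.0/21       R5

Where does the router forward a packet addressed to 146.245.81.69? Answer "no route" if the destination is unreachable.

Routes whose prefix contains 146.245.81.69:
  146.0.0.0/7 (146.0.0.0 - 147.255.255.255) -> R28
  146.240.0.0/12 (146.240.0.0 - 146.255.255.255) -> R21
More-specific entries that do NOT match:
  146.245.83.0/25 (146.245.83.0 - 146.245.83.127) does not contain 146.245.81.69
  146.245.16.0/21 (146.245.16.0 - 146.245.23.255) does not contain 146.245.81.69
  146.241.64.0/19 (146.241.64.0 - 146.241.95.255) does not contain 146.245.81.69
  146.253.0.0/16 (146.253.0.0 - 146.253.255.255) does not contain 146.245.81.69
Longest matching prefix is /12 -> next hop R21.

R21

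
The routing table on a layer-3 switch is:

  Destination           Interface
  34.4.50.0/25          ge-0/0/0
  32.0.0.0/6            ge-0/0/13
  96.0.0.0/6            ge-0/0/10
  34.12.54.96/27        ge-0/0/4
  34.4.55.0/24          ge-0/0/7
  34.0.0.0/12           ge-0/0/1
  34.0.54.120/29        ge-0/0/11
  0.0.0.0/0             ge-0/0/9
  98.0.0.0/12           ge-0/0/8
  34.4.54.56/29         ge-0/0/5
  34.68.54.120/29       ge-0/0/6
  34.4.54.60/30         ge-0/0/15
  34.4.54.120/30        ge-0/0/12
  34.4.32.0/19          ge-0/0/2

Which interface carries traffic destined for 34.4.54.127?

Routes whose prefix contains 34.4.54.127:
  0.0.0.0/0 (default, matches everything) -> ge-0/0/9
  32.0.0.0/6 (32.0.0.0 - 35.255.255.255) -> ge-0/0/13
  34.0.0.0/12 (34.0.0.0 - 34.15.255.255) -> ge-0/0/1
  34.4.32.0/19 (34.4.32.0 - 34.4.63.255) -> ge-0/0/2
More-specific entries that do NOT match:
  34.4.54.60/30 (34.4.54.60 - 34.4.54.63) does not contain 34.4.54.127
  34.4.54.120/30 (34.4.54.120 - 34.4.54.123) does not contain 34.4.54.127
  34.0.54.120/29 (34.0.54.120 - 34.0.54.127) does not contain 34.4.54.127
  34.4.54.56/29 (34.4.54.56 - 34.4.54.63) does not contain 34.4.54.127
  34.68.54.120/29 (34.68.54.120 - 34.68.54.127) does not contain 34.4.54.127
  34.12.54.96/27 (34.12.54.96 - 34.12.54.127) does not contain 34.4.54.127
  34.4.50.0/25 (34.4.50.0 - 34.4.50.127) does not contain 34.4.54.127
  34.4.55.0/24 (34.4.55.0 - 34.4.55.255) does not contain 34.4.54.127
Longest matching prefix is /19 -> interface ge-0/0/2.

ge-0/0/2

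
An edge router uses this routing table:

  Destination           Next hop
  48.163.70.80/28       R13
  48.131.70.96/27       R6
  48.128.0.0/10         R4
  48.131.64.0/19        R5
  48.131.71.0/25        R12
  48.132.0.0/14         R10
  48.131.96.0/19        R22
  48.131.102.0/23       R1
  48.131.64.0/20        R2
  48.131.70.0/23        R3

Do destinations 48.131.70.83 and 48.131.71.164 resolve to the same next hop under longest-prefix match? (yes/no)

yes

48.131.70.83: longest match 48.131.70.0/23 -> R3
48.131.71.164: longest match 48.131.70.0/23 -> R3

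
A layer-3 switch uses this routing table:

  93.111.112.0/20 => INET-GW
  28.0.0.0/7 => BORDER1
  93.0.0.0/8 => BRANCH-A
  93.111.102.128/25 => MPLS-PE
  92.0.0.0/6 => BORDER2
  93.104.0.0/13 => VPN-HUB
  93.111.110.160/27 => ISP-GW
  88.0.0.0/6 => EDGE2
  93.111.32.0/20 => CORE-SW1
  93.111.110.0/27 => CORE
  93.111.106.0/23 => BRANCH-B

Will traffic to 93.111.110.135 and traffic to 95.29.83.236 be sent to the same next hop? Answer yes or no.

93.111.110.135: longest match 93.104.0.0/13 -> VPN-HUB
95.29.83.236: longest match 92.0.0.0/6 -> BORDER2

no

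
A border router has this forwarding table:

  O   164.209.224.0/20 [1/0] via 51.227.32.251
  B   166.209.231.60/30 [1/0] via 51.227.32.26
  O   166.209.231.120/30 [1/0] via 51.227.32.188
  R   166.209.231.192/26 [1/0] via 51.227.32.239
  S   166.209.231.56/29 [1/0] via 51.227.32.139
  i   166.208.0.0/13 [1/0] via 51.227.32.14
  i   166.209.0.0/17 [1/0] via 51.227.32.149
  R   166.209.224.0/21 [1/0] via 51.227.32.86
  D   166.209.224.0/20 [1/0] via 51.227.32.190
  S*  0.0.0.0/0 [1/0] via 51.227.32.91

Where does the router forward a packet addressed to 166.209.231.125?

51.227.32.86

Routes whose prefix contains 166.209.231.125:
  0.0.0.0/0 (default, matches everything) -> 51.227.32.91
  166.208.0.0/13 (166.208.0.0 - 166.215.255.255) -> 51.227.32.14
  166.209.224.0/20 (166.209.224.0 - 166.209.239.255) -> 51.227.32.190
  166.209.224.0/21 (166.209.224.0 - 166.209.231.255) -> 51.227.32.86
More-specific entries that do NOT match:
  166.209.231.60/30 (166.209.231.60 - 166.209.231.63) does not contain 166.209.231.125
  166.209.231.120/30 (166.209.231.120 - 166.209.231.123) does not contain 166.209.231.125
  166.209.231.56/29 (166.209.231.56 - 166.209.231.63) does not contain 166.209.231.125
  166.209.231.192/26 (166.209.231.192 - 166.209.231.255) does not contain 166.209.231.125
Longest matching prefix is /21 -> next hop 51.227.32.86.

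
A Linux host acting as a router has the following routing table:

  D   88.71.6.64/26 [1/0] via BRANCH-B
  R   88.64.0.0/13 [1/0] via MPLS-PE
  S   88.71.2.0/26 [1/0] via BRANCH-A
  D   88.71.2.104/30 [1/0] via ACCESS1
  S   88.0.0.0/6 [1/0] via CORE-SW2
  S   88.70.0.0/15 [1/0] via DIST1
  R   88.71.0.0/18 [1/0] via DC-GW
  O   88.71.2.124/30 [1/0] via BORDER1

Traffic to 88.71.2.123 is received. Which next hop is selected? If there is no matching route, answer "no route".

DC-GW

Routes whose prefix contains 88.71.2.123:
  88.0.0.0/6 (88.0.0.0 - 91.255.255.255) -> CORE-SW2
  88.64.0.0/13 (88.64.0.0 - 88.71.255.255) -> MPLS-PE
  88.70.0.0/15 (88.70.0.0 - 88.71.255.255) -> DIST1
  88.71.0.0/18 (88.71.0.0 - 88.71.63.255) -> DC-GW
More-specific entries that do NOT match:
  88.71.2.104/30 (88.71.2.104 - 88.71.2.107) does not contain 88.71.2.123
  88.71.2.124/30 (88.71.2.124 - 88.71.2.127) does not contain 88.71.2.123
  88.71.6.64/26 (88.71.6.64 - 88.71.6.127) does not contain 88.71.2.123
  88.71.2.0/26 (88.71.2.0 - 88.71.2.63) does not contain 88.71.2.123
Longest matching prefix is /18 -> next hop DC-GW.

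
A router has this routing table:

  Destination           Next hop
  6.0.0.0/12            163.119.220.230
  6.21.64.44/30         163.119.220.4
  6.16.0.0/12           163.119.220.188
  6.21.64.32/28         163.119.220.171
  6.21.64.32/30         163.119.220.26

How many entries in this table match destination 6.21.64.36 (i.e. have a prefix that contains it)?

Prefixes containing 6.21.64.36:
  6.16.0.0/12 (6.16.0.0 - 6.31.255.255)
  6.21.64.32/28 (6.21.64.32 - 6.21.64.47)
Total matching entries: 2.

2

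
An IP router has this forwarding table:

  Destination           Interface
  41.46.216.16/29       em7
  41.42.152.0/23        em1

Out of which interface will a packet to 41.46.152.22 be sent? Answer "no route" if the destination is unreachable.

No entry's prefix contains 41.46.152.22; there is no default route.

no route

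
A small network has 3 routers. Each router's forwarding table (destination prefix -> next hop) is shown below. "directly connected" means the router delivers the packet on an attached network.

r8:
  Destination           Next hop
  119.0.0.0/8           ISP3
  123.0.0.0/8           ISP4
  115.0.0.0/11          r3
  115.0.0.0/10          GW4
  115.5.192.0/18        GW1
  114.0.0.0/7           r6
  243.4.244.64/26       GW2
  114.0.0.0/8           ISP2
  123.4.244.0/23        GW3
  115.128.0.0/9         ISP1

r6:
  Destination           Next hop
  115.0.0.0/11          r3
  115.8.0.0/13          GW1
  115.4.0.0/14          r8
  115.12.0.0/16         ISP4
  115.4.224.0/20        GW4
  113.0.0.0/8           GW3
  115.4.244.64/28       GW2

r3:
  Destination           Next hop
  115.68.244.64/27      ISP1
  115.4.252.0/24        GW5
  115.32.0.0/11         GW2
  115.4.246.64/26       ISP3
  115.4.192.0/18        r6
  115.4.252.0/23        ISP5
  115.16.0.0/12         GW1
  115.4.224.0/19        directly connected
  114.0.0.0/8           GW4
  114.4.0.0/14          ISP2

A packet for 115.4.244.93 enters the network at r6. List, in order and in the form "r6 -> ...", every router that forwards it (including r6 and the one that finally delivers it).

At r6: longest match for 115.4.244.93 is 115.4.0.0/14 -> r8
At r8: longest match for 115.4.244.93 is 115.0.0.0/11 -> r3
At r3: longest match for 115.4.244.93 is 115.4.224.0/19 -> directly connected

r6 -> r8 -> r3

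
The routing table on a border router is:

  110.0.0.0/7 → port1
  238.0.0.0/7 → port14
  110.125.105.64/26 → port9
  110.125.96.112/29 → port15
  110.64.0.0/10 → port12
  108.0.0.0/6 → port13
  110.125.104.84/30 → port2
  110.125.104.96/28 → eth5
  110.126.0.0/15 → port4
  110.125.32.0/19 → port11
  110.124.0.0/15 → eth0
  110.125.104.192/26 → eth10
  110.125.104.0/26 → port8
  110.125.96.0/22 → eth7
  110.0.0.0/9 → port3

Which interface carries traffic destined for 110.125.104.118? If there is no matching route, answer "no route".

Routes whose prefix contains 110.125.104.118:
  108.0.0.0/6 (108.0.0.0 - 111.255.255.255) -> port13
  110.0.0.0/7 (110.0.0.0 - 111.255.255.255) -> port1
  110.0.0.0/9 (110.0.0.0 - 110.127.255.255) -> port3
  110.64.0.0/10 (110.64.0.0 - 110.127.255.255) -> port12
  110.124.0.0/15 (110.124.0.0 - 110.125.255.255) -> eth0
More-specific entries that do NOT match:
  110.125.104.84/30 (110.125.104.84 - 110.125.104.87) does not contain 110.125.104.118
  110.125.96.112/29 (110.125.96.112 - 110.125.96.119) does not contain 110.125.104.118
  110.125.104.96/28 (110.125.104.96 - 110.125.104.111) does not contain 110.125.104.118
  110.125.105.64/26 (110.125.105.64 - 110.125.105.127) does not contain 110.125.104.118
  110.125.104.192/26 (110.125.104.192 - 110.125.104.255) does not contain 110.125.104.118
  110.125.104.0/26 (110.125.104.0 - 110.125.104.63) does not contain 110.125.104.118
  110.125.96.0/22 (110.125.96.0 - 110.125.99.255) does not contain 110.125.104.118
  110.125.32.0/19 (110.125.32.0 - 110.125.63.255) does not contain 110.125.104.118
Longest matching prefix is /15 -> interface eth0.

eth0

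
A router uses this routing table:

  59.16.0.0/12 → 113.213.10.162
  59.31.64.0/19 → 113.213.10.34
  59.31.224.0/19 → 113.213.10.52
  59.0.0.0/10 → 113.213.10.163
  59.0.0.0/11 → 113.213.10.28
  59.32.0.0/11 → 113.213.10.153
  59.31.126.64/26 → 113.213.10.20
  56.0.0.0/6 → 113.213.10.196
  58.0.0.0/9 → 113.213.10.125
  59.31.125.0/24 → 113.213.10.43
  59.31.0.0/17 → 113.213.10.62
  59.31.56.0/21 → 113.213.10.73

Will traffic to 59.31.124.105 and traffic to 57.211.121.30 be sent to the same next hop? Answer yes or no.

no

59.31.124.105: longest match 59.31.0.0/17 -> 113.213.10.62
57.211.121.30: longest match 56.0.0.0/6 -> 113.213.10.196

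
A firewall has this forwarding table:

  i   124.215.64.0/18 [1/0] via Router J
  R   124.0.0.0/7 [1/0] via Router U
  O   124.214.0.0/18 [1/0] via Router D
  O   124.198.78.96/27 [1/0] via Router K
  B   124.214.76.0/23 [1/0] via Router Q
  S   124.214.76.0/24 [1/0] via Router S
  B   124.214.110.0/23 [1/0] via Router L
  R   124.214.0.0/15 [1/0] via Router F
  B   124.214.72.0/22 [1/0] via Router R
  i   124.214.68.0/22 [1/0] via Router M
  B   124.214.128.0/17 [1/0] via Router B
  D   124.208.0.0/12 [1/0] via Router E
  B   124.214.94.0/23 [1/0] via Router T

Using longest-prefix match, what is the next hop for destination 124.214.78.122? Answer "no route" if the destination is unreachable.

Routes whose prefix contains 124.214.78.122:
  124.0.0.0/7 (124.0.0.0 - 125.255.255.255) -> Router U
  124.208.0.0/12 (124.208.0.0 - 124.223.255.255) -> Router E
  124.214.0.0/15 (124.214.0.0 - 124.215.255.255) -> Router F
More-specific entries that do NOT match:
  124.198.78.96/27 (124.198.78.96 - 124.198.78.127) does not contain 124.214.78.122
  124.214.76.0/24 (124.214.76.0 - 124.214.76.255) does not contain 124.214.78.122
  124.214.76.0/23 (124.214.76.0 - 124.214.77.255) does not contain 124.214.78.122
  124.214.110.0/23 (124.214.110.0 - 124.214.111.255) does not contain 124.214.78.122
  124.214.94.0/23 (124.214.94.0 - 124.214.95.255) does not contain 124.214.78.122
  124.214.72.0/22 (124.214.72.0 - 124.214.75.255) does not contain 124.214.78.122
  124.214.68.0/22 (124.214.68.0 - 124.214.71.255) does not contain 124.214.78.122
  124.215.64.0/18 (124.215.64.0 - 124.215.127.255) does not contain 124.214.78.122
  124.214.0.0/18 (124.214.0.0 - 124.214.63.255) does not contain 124.214.78.122
  124.214.128.0/17 (124.214.128.0 - 124.214.255.255) does not contain 124.214.78.122
Longest matching prefix is /15 -> next hop Router F.

Router F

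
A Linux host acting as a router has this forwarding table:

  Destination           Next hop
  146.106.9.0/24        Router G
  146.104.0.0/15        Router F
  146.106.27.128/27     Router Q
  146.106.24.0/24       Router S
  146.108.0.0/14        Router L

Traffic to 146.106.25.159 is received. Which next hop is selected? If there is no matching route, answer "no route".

no route

No entry's prefix contains 146.106.25.159; there is no default route.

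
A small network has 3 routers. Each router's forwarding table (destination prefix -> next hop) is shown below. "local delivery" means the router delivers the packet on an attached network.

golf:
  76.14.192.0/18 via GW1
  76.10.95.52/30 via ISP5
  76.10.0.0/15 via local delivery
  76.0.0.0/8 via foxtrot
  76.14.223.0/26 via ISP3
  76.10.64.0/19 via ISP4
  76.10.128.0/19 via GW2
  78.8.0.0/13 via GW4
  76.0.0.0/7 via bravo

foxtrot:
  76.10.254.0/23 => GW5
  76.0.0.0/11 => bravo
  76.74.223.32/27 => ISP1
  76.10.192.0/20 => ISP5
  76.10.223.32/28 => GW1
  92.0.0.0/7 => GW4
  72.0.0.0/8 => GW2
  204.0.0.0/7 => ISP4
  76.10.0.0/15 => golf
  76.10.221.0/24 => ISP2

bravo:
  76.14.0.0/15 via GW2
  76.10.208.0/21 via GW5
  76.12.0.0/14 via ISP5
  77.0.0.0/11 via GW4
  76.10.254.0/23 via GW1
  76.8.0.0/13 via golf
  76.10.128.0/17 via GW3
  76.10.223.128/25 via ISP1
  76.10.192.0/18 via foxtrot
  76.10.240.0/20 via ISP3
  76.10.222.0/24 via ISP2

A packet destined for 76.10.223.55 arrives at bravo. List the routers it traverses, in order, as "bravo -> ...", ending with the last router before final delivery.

At bravo: longest match for 76.10.223.55 is 76.10.192.0/18 -> foxtrot
At foxtrot: longest match for 76.10.223.55 is 76.10.0.0/15 -> golf
At golf: longest match for 76.10.223.55 is 76.10.0.0/15 -> local delivery

bravo -> foxtrot -> golf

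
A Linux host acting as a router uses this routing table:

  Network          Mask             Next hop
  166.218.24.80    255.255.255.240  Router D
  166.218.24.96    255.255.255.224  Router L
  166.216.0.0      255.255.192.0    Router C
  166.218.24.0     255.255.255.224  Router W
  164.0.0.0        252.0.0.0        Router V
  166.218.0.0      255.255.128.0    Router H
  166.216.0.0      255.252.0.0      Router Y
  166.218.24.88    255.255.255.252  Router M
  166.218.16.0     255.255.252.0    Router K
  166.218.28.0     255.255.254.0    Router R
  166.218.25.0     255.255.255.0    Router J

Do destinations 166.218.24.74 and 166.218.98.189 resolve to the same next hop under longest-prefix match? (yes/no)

166.218.24.74: longest match 166.218.0.0/17 -> Router H
166.218.98.189: longest match 166.218.0.0/17 -> Router H

yes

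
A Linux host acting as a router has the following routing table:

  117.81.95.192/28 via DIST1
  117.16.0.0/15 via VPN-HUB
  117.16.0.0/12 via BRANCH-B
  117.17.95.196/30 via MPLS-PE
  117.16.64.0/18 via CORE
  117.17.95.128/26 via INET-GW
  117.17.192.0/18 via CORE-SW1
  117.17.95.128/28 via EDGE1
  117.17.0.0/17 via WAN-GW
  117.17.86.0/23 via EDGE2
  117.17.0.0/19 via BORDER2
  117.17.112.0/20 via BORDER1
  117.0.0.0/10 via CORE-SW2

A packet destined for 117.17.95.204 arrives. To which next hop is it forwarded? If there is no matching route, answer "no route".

Routes whose prefix contains 117.17.95.204:
  117.0.0.0/10 (117.0.0.0 - 117.63.255.255) -> CORE-SW2
  117.16.0.0/12 (117.16.0.0 - 117.31.255.255) -> BRANCH-B
  117.16.0.0/15 (117.16.0.0 - 117.17.255.255) -> VPN-HUB
  117.17.0.0/17 (117.17.0.0 - 117.17.127.255) -> WAN-GW
More-specific entries that do NOT match:
  117.17.95.196/30 (117.17.95.196 - 117.17.95.199) does not contain 117.17.95.204
  117.81.95.192/28 (117.81.95.192 - 117.81.95.207) does not contain 117.17.95.204
  117.17.95.128/28 (117.17.95.128 - 117.17.95.143) does not contain 117.17.95.204
  117.17.95.128/26 (117.17.95.128 - 117.17.95.191) does not contain 117.17.95.204
  117.17.86.0/23 (117.17.86.0 - 117.17.87.255) does not contain 117.17.95.204
  117.17.112.0/20 (117.17.112.0 - 117.17.127.255) does not contain 117.17.95.204
  117.17.0.0/19 (117.17.0.0 - 117.17.31.255) does not contain 117.17.95.204
  117.16.64.0/18 (117.16.64.0 - 117.16.127.255) does not contain 117.17.95.204
  117.17.192.0/18 (117.17.192.0 - 117.17.255.255) does not contain 117.17.95.204
Longest matching prefix is /17 -> next hop WAN-GW.

WAN-GW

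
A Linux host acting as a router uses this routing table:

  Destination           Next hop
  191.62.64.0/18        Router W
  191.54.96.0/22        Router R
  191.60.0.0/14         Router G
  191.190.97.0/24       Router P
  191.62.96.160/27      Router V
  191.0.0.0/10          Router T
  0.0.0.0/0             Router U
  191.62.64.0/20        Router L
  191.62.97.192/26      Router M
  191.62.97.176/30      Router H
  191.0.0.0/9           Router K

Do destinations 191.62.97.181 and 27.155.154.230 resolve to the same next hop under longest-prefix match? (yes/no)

no

191.62.97.181: longest match 191.62.64.0/18 -> Router W
27.155.154.230: longest match 0.0.0.0/0 -> Router U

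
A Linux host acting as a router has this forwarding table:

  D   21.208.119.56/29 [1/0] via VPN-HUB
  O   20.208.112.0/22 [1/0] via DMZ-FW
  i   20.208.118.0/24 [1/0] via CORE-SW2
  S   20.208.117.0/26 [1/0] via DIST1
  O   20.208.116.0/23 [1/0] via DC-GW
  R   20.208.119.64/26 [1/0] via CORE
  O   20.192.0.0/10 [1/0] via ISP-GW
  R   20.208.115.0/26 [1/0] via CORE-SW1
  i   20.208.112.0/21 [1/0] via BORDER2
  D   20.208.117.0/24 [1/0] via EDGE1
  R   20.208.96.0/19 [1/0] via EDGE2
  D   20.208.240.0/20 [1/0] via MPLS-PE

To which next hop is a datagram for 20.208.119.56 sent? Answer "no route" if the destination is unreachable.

BORDER2

Routes whose prefix contains 20.208.119.56:
  20.192.0.0/10 (20.192.0.0 - 20.255.255.255) -> ISP-GW
  20.208.96.0/19 (20.208.96.0 - 20.208.127.255) -> EDGE2
  20.208.112.0/21 (20.208.112.0 - 20.208.119.255) -> BORDER2
More-specific entries that do NOT match:
  21.208.119.56/29 (21.208.119.56 - 21.208.119.63) does not contain 20.208.119.56
  20.208.117.0/26 (20.208.117.0 - 20.208.117.63) does not contain 20.208.119.56
  20.208.119.64/26 (20.208.119.64 - 20.208.119.127) does not contain 20.208.119.56
  20.208.115.0/26 (20.208.115.0 - 20.208.115.63) does not contain 20.208.119.56
  20.208.118.0/24 (20.208.118.0 - 20.208.118.255) does not contain 20.208.119.56
  20.208.117.0/24 (20.208.117.0 - 20.208.117.255) does not contain 20.208.119.56
  20.208.116.0/23 (20.208.116.0 - 20.208.117.255) does not contain 20.208.119.56
  20.208.112.0/22 (20.208.112.0 - 20.208.115.255) does not contain 20.208.119.56
Longest matching prefix is /21 -> next hop BORDER2.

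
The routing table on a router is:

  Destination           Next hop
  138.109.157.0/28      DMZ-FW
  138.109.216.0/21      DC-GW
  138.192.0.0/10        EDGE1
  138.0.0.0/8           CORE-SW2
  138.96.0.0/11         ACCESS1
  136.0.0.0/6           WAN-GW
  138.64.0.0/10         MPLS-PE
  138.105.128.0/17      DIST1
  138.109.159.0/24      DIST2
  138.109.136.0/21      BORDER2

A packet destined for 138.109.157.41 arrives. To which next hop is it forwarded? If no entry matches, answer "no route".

Routes whose prefix contains 138.109.157.41:
  136.0.0.0/6 (136.0.0.0 - 139.255.255.255) -> WAN-GW
  138.0.0.0/8 (138.0.0.0 - 138.255.255.255) -> CORE-SW2
  138.64.0.0/10 (138.64.0.0 - 138.127.255.255) -> MPLS-PE
  138.96.0.0/11 (138.96.0.0 - 138.127.255.255) -> ACCESS1
More-specific entries that do NOT match:
  138.109.157.0/28 (138.109.157.0 - 138.109.157.15) does not contain 138.109.157.41
  138.109.159.0/24 (138.109.159.0 - 138.109.159.255) does not contain 138.109.157.41
  138.109.216.0/21 (138.109.216.0 - 138.109.223.255) does not contain 138.109.157.41
  138.109.136.0/21 (138.109.136.0 - 138.109.143.255) does not contain 138.109.157.41
  138.105.128.0/17 (138.105.128.0 - 138.105.255.255) does not contain 138.109.157.41
Longest matching prefix is /11 -> next hop ACCESS1.

ACCESS1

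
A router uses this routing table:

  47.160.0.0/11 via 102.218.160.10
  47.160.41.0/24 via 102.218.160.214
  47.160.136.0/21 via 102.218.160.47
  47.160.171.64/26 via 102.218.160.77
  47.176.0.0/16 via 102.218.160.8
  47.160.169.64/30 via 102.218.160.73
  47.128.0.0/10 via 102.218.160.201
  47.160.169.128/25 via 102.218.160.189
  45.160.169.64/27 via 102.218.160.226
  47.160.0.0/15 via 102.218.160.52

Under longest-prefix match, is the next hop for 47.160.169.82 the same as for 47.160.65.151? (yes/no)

47.160.169.82: longest match 47.160.0.0/15 -> 102.218.160.52
47.160.65.151: longest match 47.160.0.0/15 -> 102.218.160.52

yes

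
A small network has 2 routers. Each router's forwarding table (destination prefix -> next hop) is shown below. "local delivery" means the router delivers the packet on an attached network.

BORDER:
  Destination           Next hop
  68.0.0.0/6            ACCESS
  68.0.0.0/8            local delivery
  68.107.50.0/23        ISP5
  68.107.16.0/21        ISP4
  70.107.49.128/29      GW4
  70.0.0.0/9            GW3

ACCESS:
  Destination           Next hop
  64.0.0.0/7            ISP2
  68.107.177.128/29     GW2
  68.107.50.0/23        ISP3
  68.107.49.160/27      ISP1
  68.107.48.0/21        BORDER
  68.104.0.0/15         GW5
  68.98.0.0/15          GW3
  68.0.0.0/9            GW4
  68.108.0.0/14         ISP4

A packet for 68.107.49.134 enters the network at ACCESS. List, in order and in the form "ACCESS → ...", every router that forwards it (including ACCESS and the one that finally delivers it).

ACCESS → BORDER

At ACCESS: longest match for 68.107.49.134 is 68.107.48.0/21 -> BORDER
At BORDER: longest match for 68.107.49.134 is 68.0.0.0/8 -> local delivery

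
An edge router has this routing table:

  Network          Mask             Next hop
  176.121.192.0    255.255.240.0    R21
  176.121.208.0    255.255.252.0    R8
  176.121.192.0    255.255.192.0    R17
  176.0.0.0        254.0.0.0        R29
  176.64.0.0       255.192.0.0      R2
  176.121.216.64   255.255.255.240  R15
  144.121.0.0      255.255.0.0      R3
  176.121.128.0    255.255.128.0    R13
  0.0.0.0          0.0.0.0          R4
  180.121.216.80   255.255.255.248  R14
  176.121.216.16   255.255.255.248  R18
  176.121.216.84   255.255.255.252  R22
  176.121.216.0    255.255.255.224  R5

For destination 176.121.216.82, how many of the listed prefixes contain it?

5

Prefixes containing 176.121.216.82:
  0.0.0.0/0 (default, matches everything)
  176.0.0.0/7 (176.0.0.0 - 177.255.255.255)
  176.64.0.0/10 (176.64.0.0 - 176.127.255.255)
  176.121.128.0/17 (176.121.128.0 - 176.121.255.255)
  176.121.192.0/18 (176.121.192.0 - 176.121.255.255)
Total matching entries: 5.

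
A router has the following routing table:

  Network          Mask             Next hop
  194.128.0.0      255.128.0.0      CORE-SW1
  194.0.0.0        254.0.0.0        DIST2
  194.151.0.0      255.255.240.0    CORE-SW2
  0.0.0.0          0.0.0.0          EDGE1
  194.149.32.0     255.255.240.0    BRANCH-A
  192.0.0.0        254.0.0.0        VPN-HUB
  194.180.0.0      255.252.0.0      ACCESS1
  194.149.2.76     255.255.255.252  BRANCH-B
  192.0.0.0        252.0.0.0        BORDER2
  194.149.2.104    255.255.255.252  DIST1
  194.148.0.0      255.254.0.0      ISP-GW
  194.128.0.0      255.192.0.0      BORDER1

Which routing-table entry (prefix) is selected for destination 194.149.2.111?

194.148.0.0/15

Entries matching 194.149.2.111:
  0.0.0.0/0 (default, matches everything)
  192.0.0.0/6 (192.0.0.0 - 195.255.255.255)
  194.0.0.0/7 (194.0.0.0 - 195.255.255.255)
  194.128.0.0/9 (194.128.0.0 - 194.255.255.255)
  194.128.0.0/10 (194.128.0.0 - 194.191.255.255)
  194.148.0.0/15 (194.148.0.0 - 194.149.255.255)
Most specific is 194.148.0.0/15.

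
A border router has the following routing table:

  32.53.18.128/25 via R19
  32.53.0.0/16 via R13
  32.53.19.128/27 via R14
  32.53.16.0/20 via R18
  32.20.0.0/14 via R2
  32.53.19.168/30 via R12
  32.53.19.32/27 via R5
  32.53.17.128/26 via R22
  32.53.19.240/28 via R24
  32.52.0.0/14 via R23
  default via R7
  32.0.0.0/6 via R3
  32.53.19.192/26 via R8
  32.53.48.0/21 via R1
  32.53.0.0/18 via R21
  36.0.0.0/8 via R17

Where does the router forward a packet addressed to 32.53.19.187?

Routes whose prefix contains 32.53.19.187:
  0.0.0.0/0 (default, matches everything) -> R7
  32.0.0.0/6 (32.0.0.0 - 35.255.255.255) -> R3
  32.52.0.0/14 (32.52.0.0 - 32.55.255.255) -> R23
  32.53.0.0/16 (32.53.0.0 - 32.53.255.255) -> R13
  32.53.0.0/18 (32.53.0.0 - 32.53.63.255) -> R21
  32.53.16.0/20 (32.53.16.0 - 32.53.31.255) -> R18
More-specific entries that do NOT match:
  32.53.19.168/30 (32.53.19.168 - 32.53.19.171) does not contain 32.53.19.187
  32.53.19.240/28 (32.53.19.240 - 32.53.19.255) does not contain 32.53.19.187
  32.53.19.128/27 (32.53.19.128 - 32.53.19.159) does not contain 32.53.19.187
  32.53.19.32/27 (32.53.19.32 - 32.53.19.63) does not contain 32.53.19.187
  32.53.17.128/26 (32.53.17.128 - 32.53.17.191) does not contain 32.53.19.187
  32.53.19.192/26 (32.53.19.192 - 32.53.19.255) does not contain 32.53.19.187
  32.53.18.128/25 (32.53.18.128 - 32.53.18.255) does not contain 32.53.19.187
  32.53.48.0/21 (32.53.48.0 - 32.53.55.255) does not contain 32.53.19.187
Longest matching prefix is /20 -> next hop R18.

R18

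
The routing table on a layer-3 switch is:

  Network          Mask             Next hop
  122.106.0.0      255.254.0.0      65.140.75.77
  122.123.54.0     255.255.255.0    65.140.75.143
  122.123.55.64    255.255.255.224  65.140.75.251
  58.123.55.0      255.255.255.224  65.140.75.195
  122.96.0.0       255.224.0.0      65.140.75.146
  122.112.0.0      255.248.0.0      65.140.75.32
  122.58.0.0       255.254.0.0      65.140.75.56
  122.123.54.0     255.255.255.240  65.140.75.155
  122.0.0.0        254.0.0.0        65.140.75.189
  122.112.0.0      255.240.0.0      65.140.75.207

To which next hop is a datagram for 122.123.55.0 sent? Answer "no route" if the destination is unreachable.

65.140.75.207

Routes whose prefix contains 122.123.55.0:
  122.0.0.0/7 (122.0.0.0 - 123.255.255.255) -> 65.140.75.189
  122.96.0.0/11 (122.96.0.0 - 122.127.255.255) -> 65.140.75.146
  122.112.0.0/12 (122.112.0.0 - 122.127.255.255) -> 65.140.75.207
More-specific entries that do NOT match:
  122.123.54.0/28 (122.123.54.0 - 122.123.54.15) does not contain 122.123.55.0
  122.123.55.64/27 (122.123.55.64 - 122.123.55.95) does not contain 122.123.55.0
  58.123.55.0/27 (58.123.55.0 - 58.123.55.31) does not contain 122.123.55.0
  122.123.54.0/24 (122.123.54.0 - 122.123.54.255) does not contain 122.123.55.0
  122.106.0.0/15 (122.106.0.0 - 122.107.255.255) does not contain 122.123.55.0
  122.58.0.0/15 (122.58.0.0 - 122.59.255.255) does not contain 122.123.55.0
  122.112.0.0/13 (122.112.0.0 - 122.119.255.255) does not contain 122.123.55.0
Longest matching prefix is /12 -> next hop 65.140.75.207.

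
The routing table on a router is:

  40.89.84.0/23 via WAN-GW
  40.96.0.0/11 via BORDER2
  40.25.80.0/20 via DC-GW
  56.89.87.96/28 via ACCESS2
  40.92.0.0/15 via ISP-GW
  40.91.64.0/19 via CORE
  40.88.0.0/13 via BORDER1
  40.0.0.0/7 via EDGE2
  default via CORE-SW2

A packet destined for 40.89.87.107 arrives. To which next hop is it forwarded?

Routes whose prefix contains 40.89.87.107:
  0.0.0.0/0 (default, matches everything) -> CORE-SW2
  40.0.0.0/7 (40.0.0.0 - 41.255.255.255) -> EDGE2
  40.88.0.0/13 (40.88.0.0 - 40.95.255.255) -> BORDER1
More-specific entries that do NOT match:
  56.89.87.96/28 (56.89.87.96 - 56.89.87.111) does not contain 40.89.87.107
  40.89.84.0/23 (40.89.84.0 - 40.89.85.255) does not contain 40.89.87.107
  40.25.80.0/20 (40.25.80.0 - 40.25.95.255) does not contain 40.89.87.107
  40.91.64.0/19 (40.91.64.0 - 40.91.95.255) does not contain 40.89.87.107
  40.92.0.0/15 (40.92.0.0 - 40.93.255.255) does not contain 40.89.87.107
Longest matching prefix is /13 -> next hop BORDER1.

BORDER1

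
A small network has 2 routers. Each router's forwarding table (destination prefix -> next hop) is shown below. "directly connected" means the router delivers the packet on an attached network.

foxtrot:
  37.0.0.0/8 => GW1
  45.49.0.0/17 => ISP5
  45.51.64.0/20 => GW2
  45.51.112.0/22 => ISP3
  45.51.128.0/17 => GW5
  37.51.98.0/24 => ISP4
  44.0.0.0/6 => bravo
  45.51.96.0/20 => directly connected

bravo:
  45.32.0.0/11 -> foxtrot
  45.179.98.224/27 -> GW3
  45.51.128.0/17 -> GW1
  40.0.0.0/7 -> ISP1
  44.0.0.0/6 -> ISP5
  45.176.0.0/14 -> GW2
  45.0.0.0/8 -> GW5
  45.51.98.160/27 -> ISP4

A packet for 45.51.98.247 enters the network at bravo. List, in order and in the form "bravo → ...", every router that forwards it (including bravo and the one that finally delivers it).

bravo → foxtrot

At bravo: longest match for 45.51.98.247 is 45.32.0.0/11 -> foxtrot
At foxtrot: longest match for 45.51.98.247 is 45.51.96.0/20 -> directly connected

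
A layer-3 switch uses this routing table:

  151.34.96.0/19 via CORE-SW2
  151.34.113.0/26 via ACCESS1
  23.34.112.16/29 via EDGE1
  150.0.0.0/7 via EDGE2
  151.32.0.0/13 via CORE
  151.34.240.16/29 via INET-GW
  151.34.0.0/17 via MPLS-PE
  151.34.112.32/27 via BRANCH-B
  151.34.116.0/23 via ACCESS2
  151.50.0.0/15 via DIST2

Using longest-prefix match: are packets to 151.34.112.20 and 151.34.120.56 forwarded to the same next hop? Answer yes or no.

151.34.112.20: longest match 151.34.96.0/19 -> CORE-SW2
151.34.120.56: longest match 151.34.96.0/19 -> CORE-SW2

yes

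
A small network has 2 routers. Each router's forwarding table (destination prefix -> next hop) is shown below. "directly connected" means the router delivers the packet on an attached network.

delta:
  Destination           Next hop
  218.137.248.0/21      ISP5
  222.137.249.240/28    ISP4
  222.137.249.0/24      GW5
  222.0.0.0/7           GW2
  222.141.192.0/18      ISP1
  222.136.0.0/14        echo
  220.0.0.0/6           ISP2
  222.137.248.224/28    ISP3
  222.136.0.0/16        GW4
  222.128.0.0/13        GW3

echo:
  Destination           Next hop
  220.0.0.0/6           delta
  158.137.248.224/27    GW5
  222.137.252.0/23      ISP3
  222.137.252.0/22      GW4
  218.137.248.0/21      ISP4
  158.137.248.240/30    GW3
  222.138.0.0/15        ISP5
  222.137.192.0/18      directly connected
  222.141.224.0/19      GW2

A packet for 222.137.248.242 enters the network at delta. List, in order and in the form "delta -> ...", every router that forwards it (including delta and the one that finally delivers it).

delta -> echo

At delta: longest match for 222.137.248.242 is 222.136.0.0/14 -> echo
At echo: longest match for 222.137.248.242 is 222.137.192.0/18 -> directly connected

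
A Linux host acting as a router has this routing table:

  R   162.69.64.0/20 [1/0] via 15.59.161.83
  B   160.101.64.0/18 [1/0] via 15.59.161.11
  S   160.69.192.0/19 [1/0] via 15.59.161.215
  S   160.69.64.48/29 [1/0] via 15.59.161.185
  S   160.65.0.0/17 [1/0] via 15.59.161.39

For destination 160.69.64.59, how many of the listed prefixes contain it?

No listed prefix contains 160.69.64.59.
Total matching entries: 0.

0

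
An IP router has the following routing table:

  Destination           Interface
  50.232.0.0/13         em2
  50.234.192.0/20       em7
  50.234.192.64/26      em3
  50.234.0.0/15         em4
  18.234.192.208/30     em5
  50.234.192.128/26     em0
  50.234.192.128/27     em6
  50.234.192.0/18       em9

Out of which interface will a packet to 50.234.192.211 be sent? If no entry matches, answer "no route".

Routes whose prefix contains 50.234.192.211:
  50.232.0.0/13 (50.232.0.0 - 50.239.255.255) -> em2
  50.234.0.0/15 (50.234.0.0 - 50.235.255.255) -> em4
  50.234.192.0/18 (50.234.192.0 - 50.234.255.255) -> em9
  50.234.192.0/20 (50.234.192.0 - 50.234.207.255) -> em7
More-specific entries that do NOT match:
  18.234.192.208/30 (18.234.192.208 - 18.234.192.211) does not contain 50.234.192.211
  50.234.192.128/27 (50.234.192.128 - 50.234.192.159) does not contain 50.234.192.211
  50.234.192.64/26 (50.234.192.64 - 50.234.192.127) does not contain 50.234.192.211
  50.234.192.128/26 (50.234.192.128 - 50.234.192.191) does not contain 50.234.192.211
Longest matching prefix is /20 -> interface em7.

em7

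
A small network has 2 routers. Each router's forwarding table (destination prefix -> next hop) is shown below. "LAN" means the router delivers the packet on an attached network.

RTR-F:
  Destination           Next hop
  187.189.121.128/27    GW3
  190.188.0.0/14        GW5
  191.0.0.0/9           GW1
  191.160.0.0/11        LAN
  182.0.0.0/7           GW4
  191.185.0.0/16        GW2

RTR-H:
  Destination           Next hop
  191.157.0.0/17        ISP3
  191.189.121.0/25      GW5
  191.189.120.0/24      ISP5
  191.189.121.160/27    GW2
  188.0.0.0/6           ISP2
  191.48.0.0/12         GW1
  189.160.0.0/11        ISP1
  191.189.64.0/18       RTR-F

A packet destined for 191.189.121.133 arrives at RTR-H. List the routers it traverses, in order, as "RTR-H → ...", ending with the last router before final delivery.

RTR-H → RTR-F

At RTR-H: longest match for 191.189.121.133 is 191.189.64.0/18 -> RTR-F
At RTR-F: longest match for 191.189.121.133 is 191.160.0.0/11 -> LAN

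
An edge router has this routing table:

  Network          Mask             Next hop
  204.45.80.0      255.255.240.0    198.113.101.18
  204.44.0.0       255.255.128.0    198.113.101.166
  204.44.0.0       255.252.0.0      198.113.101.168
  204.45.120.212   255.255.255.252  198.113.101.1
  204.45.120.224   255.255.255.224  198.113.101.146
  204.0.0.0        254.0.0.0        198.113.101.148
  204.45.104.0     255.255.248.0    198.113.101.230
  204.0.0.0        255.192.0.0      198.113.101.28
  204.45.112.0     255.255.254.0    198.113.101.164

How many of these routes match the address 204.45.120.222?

3

Prefixes containing 204.45.120.222:
  204.0.0.0/7 (204.0.0.0 - 205.255.255.255)
  204.0.0.0/10 (204.0.0.0 - 204.63.255.255)
  204.44.0.0/14 (204.44.0.0 - 204.47.255.255)
Total matching entries: 3.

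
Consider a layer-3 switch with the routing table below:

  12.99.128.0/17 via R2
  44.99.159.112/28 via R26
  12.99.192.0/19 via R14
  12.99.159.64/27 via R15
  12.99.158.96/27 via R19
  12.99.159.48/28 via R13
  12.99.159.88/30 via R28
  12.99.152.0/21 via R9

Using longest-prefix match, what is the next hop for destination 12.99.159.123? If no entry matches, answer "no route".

R9

Routes whose prefix contains 12.99.159.123:
  12.99.128.0/17 (12.99.128.0 - 12.99.255.255) -> R2
  12.99.152.0/21 (12.99.152.0 - 12.99.159.255) -> R9
More-specific entries that do NOT match:
  12.99.159.88/30 (12.99.159.88 - 12.99.159.91) does not contain 12.99.159.123
  44.99.159.112/28 (44.99.159.112 - 44.99.159.127) does not contain 12.99.159.123
  12.99.159.48/28 (12.99.159.48 - 12.99.159.63) does not contain 12.99.159.123
  12.99.159.64/27 (12.99.159.64 - 12.99.159.95) does not contain 12.99.159.123
  12.99.158.96/27 (12.99.158.96 - 12.99.158.127) does not contain 12.99.159.123
Longest matching prefix is /21 -> next hop R9.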